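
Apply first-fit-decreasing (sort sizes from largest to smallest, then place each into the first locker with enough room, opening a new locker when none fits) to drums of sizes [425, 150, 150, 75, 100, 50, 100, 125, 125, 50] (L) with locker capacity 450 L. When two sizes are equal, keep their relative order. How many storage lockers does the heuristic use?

Sorted descending: 425, 150, 150, 125, 125, 100, 100, 75, 50, 50.
  425 → locker 1 (new)  [load 425/450]
  150 → locker 2 (new)  [load 150/450]
  150 → locker 2  [load 300/450]
  125 → locker 2  [load 425/450]
  125 → locker 3 (new)  [load 125/450]
  100 → locker 3  [load 225/450]
  100 → locker 3  [load 325/450]
  75 → locker 3  [load 400/450]
  50 → locker 3  [load 450/450]
  50 → locker 4 (new)  [load 50/450]
4 storage lockers opened.

4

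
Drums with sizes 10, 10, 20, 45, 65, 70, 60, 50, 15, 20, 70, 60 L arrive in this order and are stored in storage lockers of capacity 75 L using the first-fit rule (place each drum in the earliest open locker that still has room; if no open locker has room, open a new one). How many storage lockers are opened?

  10 → locker 1 (new)  [load 10/75]
  10 → locker 1  [load 20/75]
  20 → locker 1  [load 40/75]
  45 → locker 2 (new)  [load 45/75]
  65 → locker 3 (new)  [load 65/75]
  70 → locker 4 (new)  [load 70/75]
  60 → locker 5 (new)  [load 60/75]
  50 → locker 6 (new)  [load 50/75]
  15 → locker 1  [load 55/75]
  20 → locker 1  [load 75/75]
  70 → locker 7 (new)  [load 70/75]
  60 → locker 8 (new)  [load 60/75]
8 storage lockers opened.

8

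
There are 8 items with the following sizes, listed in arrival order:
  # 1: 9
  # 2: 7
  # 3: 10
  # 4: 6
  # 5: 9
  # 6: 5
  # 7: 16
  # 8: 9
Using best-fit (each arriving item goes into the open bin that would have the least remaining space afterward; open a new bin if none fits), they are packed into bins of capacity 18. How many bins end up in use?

5

  9 → bin 1 (new)  [load 9/18]
  7 → bin 1  [load 16/18]
  10 → bin 2 (new)  [load 10/18]
  6 → bin 2  [load 16/18]
  9 → bin 3 (new)  [load 9/18]
  5 → bin 3  [load 14/18]
  16 → bin 4 (new)  [load 16/18]
  9 → bin 5 (new)  [load 9/18]
5 bins opened.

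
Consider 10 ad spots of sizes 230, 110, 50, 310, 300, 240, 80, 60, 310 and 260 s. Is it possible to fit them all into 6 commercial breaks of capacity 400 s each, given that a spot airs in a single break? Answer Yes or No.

A valid assignment using 6 commercial breaks:
  break 1: 310 + 80 = 390
  break 2: 310 + 60 = 370
  break 3: 300 + 50 = 350
  break 4: 260 + 110 = 370
  break 5: 240 = 240
  break 6: 230 = 230
Every load is within 400 s, so 6 commercial breaks suffice.

Yes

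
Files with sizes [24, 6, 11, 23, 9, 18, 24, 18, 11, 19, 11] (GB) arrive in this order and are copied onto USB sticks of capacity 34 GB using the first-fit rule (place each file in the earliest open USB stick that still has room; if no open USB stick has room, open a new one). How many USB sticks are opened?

6

  24 → USB stick 1 (new)  [load 24/34]
  6 → USB stick 1  [load 30/34]
  11 → USB stick 2 (new)  [load 11/34]
  23 → USB stick 2  [load 34/34]
  9 → USB stick 3 (new)  [load 9/34]
  18 → USB stick 3  [load 27/34]
  24 → USB stick 4 (new)  [load 24/34]
  18 → USB stick 5 (new)  [load 18/34]
  11 → USB stick 5  [load 29/34]
  19 → USB stick 6 (new)  [load 19/34]
  11 → USB stick 6  [load 30/34]
6 USB sticks opened.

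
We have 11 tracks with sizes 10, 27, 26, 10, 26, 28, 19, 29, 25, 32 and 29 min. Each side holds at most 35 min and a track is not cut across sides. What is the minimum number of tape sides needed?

9

Total = 32 + 29 + 29 + 28 + 27 + 26 + 26 + 25 + 19 + 10 + 10 = 261 min.
Lower bound: ⌈261/35⌉ = 8 tape sides.
Also, 9 tracks each exceed 35/2 min, and no two of those can share a side, so at least 9 tape sides are needed.
A packing using 9 tape sides:
  side 1: 32 = 32
  side 2: 29 = 29
  side 3: 29 = 29
  side 4: 28 = 28
  side 5: 27 = 27
  side 6: 26 = 26
  side 7: 26 = 26
  side 8: 25 + 10 = 35
  side 9: 19 + 10 = 29
This matches the lower bound, so 9 is optimal.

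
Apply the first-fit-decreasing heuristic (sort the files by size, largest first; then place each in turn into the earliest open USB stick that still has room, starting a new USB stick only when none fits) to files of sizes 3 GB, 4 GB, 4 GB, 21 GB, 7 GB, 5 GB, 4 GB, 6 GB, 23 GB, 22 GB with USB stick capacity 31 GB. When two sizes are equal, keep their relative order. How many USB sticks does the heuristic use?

4

Sorted descending: 23, 22, 21, 7, 6, 5, 4, 4, 4, 3.
  23 → USB stick 1 (new)  [load 23/31]
  22 → USB stick 2 (new)  [load 22/31]
  21 → USB stick 3 (new)  [load 21/31]
  7 → USB stick 1  [load 30/31]
  6 → USB stick 2  [load 28/31]
  5 → USB stick 3  [load 26/31]
  4 → USB stick 3  [load 30/31]
  4 → USB stick 4 (new)  [load 4/31]
  4 → USB stick 4  [load 8/31]
  3 → USB stick 2  [load 31/31]
4 USB sticks opened.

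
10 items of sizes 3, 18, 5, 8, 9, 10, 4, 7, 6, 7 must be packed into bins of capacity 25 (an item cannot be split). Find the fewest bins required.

Total = 18 + 10 + 9 + 8 + 7 + 7 + 6 + 5 + 4 + 3 = 77.
Lower bound: ⌈77/25⌉ = 4 bins.
A packing using 4 bins:
  bin 1: 18 + 7 = 25
  bin 2: 10 + 9 + 6 = 25
  bin 3: 8 + 7 + 5 + 4 = 24
  bin 4: 3 = 3
This matches the lower bound, so 4 is optimal.

4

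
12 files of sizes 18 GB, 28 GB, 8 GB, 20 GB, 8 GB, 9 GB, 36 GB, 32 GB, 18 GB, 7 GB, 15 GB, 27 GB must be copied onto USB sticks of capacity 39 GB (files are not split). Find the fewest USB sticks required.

7

Total = 36 + 32 + 28 + 27 + 20 + 18 + 18 + 15 + 9 + 8 + 8 + 7 = 226 GB.
Lower bound: ⌈226/39⌉ = 6 USB sticks.
A packing using 7 USB sticks:
  USB stick 1: 36 = 36
  USB stick 2: 32 + 7 = 39
  USB stick 3: 28 + 9 = 37
  USB stick 4: 27 + 8 = 35
  USB stick 5: 20 + 18 = 38
  USB stick 6: 18 + 15 = 33
  USB stick 7: 8 = 8
No arrangement into 6 USB sticks stays within capacity, so 7 is optimal.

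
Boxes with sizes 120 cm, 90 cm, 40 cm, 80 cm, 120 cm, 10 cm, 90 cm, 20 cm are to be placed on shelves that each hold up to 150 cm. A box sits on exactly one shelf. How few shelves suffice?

5

Total = 120 + 120 + 90 + 90 + 80 + 40 + 20 + 10 = 570 cm.
Lower bound: ⌈570/150⌉ = 4 shelves.
Also, 5 boxes each exceed 75 cm, and no two of those can share a shelf, so at least 5 shelves are needed.
A packing using 5 shelves:
  shelf 1: 120 + 20 + 10 = 150
  shelf 2: 120 = 120
  shelf 3: 90 + 40 = 130
  shelf 4: 90 = 90
  shelf 5: 80 = 80
This matches the lower bound, so 5 is optimal.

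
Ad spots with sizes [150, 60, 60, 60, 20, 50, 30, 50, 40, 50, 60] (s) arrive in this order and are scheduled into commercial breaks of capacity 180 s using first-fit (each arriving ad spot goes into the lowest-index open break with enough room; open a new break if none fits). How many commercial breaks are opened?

4

  150 → break 1 (new)  [load 150/180]
  60 → break 2 (new)  [load 60/180]
  60 → break 2  [load 120/180]
  60 → break 2  [load 180/180]
  20 → break 1  [load 170/180]
  50 → break 3 (new)  [load 50/180]
  30 → break 3  [load 80/180]
  50 → break 3  [load 130/180]
  40 → break 3  [load 170/180]
  50 → break 4 (new)  [load 50/180]
  60 → break 4  [load 110/180]
4 commercial breaks opened.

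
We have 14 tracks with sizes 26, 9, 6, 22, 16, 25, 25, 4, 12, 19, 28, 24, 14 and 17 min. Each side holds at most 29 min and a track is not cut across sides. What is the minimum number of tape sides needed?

Total = 28 + 26 + 25 + 25 + 24 + 22 + 19 + 17 + 16 + 14 + 12 + 9 + 6 + 4 = 247 min.
Lower bound: ⌈247/29⌉ = 9 tape sides.
A packing using 10 tape sides:
  side 1: 28 = 28
  side 2: 26 = 26
  side 3: 25 + 4 = 29
  side 4: 25 = 25
  side 5: 24 = 24
  side 6: 22 + 6 = 28
  side 7: 19 + 9 = 28
  side 8: 17 + 12 = 29
  side 9: 16 = 16
  side 10: 14 = 14
No arrangement into 9 tape sides stays within capacity, so 10 is optimal.

10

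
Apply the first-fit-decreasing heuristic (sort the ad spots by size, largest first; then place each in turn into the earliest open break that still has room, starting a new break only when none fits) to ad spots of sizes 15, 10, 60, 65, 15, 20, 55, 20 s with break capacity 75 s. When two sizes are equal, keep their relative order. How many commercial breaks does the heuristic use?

Sorted descending: 65, 60, 55, 20, 20, 15, 15, 10.
  65 → break 1 (new)  [load 65/75]
  60 → break 2 (new)  [load 60/75]
  55 → break 3 (new)  [load 55/75]
  20 → break 3  [load 75/75]
  20 → break 4 (new)  [load 20/75]
  15 → break 2  [load 75/75]
  15 → break 4  [load 35/75]
  10 → break 1  [load 75/75]
4 commercial breaks opened.

4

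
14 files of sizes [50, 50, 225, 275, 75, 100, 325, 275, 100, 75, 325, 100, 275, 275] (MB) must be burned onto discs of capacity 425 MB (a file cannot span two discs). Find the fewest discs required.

Total = 325 + 325 + 275 + 275 + 275 + 275 + 225 + 100 + 100 + 100 + 75 + 75 + 50 + 50 = 2525 MB.
Lower bound: ⌈2525/425⌉ = 6 discs.
Also, 7 files each exceed 425/2 MB, and no two of those can share a disc, so at least 7 discs are needed.
A packing using 7 discs:
  disc 1: 325 + 100 = 425
  disc 2: 325 + 100 = 425
  disc 3: 275 + 100 + 50 = 425
  disc 4: 275 + 75 + 75 = 425
  disc 5: 275 + 50 = 325
  disc 6: 275 = 275
  disc 7: 225 = 225
This matches the lower bound, so 7 is optimal.

7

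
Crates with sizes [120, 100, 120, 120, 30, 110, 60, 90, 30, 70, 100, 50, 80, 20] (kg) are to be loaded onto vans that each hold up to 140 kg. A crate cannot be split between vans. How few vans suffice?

9

Total = 120 + 120 + 120 + 110 + 100 + 100 + 90 + 80 + 70 + 60 + 50 + 30 + 30 + 20 = 1100 kg.
Lower bound: ⌈1100/140⌉ = 8 vans.
A packing using 9 vans:
  van 1: 120 + 20 = 140
  van 2: 120 = 120
  van 3: 120 = 120
  van 4: 110 + 30 = 140
  van 5: 100 + 30 = 130
  van 6: 100 = 100
  van 7: 90 + 50 = 140
  van 8: 80 + 60 = 140
  van 9: 70 = 70
No arrangement into 8 vans stays within capacity, so 9 is optimal.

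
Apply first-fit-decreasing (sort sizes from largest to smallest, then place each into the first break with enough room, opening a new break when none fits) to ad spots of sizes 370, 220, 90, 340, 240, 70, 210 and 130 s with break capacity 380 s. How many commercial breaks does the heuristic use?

Sorted descending: 370, 340, 240, 220, 210, 130, 90, 70.
  370 → break 1 (new)  [load 370/380]
  340 → break 2 (new)  [load 340/380]
  240 → break 3 (new)  [load 240/380]
  220 → break 4 (new)  [load 220/380]
  210 → break 5 (new)  [load 210/380]
  130 → break 3  [load 370/380]
  90 → break 4  [load 310/380]
  70 → break 4  [load 380/380]
5 commercial breaks opened.

5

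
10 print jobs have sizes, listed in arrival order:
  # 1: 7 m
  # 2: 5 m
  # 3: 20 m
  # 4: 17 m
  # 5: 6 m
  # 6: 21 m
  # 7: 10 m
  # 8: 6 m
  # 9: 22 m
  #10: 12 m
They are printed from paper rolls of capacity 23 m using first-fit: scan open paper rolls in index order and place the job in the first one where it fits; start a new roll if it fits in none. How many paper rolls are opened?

6

  7 → roll 1 (new)  [load 7/23]
  5 → roll 1  [load 12/23]
  20 → roll 2 (new)  [load 20/23]
  17 → roll 3 (new)  [load 17/23]
  6 → roll 1  [load 18/23]
  21 → roll 4 (new)  [load 21/23]
  10 → roll 5 (new)  [load 10/23]
  6 → roll 3  [load 23/23]
  22 → roll 6 (new)  [load 22/23]
  12 → roll 5  [load 22/23]
6 paper rolls opened.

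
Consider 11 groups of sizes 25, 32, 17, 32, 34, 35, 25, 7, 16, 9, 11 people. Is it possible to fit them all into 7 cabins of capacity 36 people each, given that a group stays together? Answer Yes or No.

No

Total = 243 people; ⌈243/36⌉ = 7.
The bound of 7 does not rule out 7, but exhaustive search shows no assignment into 7 cabins of capacity 36 people exists — the minimum is 8.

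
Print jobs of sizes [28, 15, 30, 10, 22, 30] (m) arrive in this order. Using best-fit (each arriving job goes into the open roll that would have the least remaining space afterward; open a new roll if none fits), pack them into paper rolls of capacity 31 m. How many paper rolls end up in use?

  28 → roll 1 (new)  [load 28/31]
  15 → roll 2 (new)  [load 15/31]
  30 → roll 3 (new)  [load 30/31]
  10 → roll 2  [load 25/31]
  22 → roll 4 (new)  [load 22/31]
  30 → roll 5 (new)  [load 30/31]
5 paper rolls opened.

5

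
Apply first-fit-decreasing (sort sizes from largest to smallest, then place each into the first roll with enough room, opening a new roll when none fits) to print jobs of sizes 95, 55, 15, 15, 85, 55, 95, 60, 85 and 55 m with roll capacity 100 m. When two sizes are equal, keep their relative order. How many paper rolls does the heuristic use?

Sorted descending: 95, 95, 85, 85, 60, 55, 55, 55, 15, 15.
  95 → roll 1 (new)  [load 95/100]
  95 → roll 2 (new)  [load 95/100]
  85 → roll 3 (new)  [load 85/100]
  85 → roll 4 (new)  [load 85/100]
  60 → roll 5 (new)  [load 60/100]
  55 → roll 6 (new)  [load 55/100]
  55 → roll 7 (new)  [load 55/100]
  55 → roll 8 (new)  [load 55/100]
  15 → roll 3  [load 100/100]
  15 → roll 4  [load 100/100]
8 paper rolls opened.

8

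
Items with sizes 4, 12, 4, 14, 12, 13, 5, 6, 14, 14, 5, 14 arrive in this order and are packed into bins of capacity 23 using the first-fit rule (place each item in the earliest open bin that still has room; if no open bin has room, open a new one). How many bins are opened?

  4 → bin 1 (new)  [load 4/23]
  12 → bin 1  [load 16/23]
  4 → bin 1  [load 20/23]
  14 → bin 2 (new)  [load 14/23]
  12 → bin 3 (new)  [load 12/23]
  13 → bin 4 (new)  [load 13/23]
  5 → bin 2  [load 19/23]
  6 → bin 3  [load 18/23]
  14 → bin 5 (new)  [load 14/23]
  14 → bin 6 (new)  [load 14/23]
  5 → bin 3  [load 23/23]
  14 → bin 7 (new)  [load 14/23]
7 bins opened.

7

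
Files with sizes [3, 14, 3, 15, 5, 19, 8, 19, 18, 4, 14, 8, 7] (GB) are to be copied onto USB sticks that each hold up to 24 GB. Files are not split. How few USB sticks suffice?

Total = 19 + 19 + 18 + 15 + 14 + 14 + 8 + 8 + 7 + 5 + 4 + 3 + 3 = 137 GB.
Lower bound: ⌈137/24⌉ = 6 USB sticks.
A packing using 6 USB sticks:
  USB stick 1: 19 + 5 = 24
  USB stick 2: 19 + 4 = 23
  USB stick 3: 18 + 3 + 3 = 24
  USB stick 4: 15 + 8 = 23
  USB stick 5: 14 + 8 = 22
  USB stick 6: 14 + 7 = 21
This matches the lower bound, so 6 is optimal.

6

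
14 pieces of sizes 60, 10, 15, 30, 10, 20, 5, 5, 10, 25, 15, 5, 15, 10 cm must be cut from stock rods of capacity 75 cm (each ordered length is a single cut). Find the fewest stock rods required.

4

Total = 60 + 30 + 25 + 20 + 15 + 15 + 15 + 10 + 10 + 10 + 10 + 5 + 5 + 5 = 235 cm.
Lower bound: ⌈235/75⌉ = 4 stock rods.
A packing using 4 stock rods:
  stock rod 1: 60 + 15 = 75
  stock rod 2: 30 + 25 + 20 = 75
  stock rod 3: 15 + 15 + 10 + 10 + 10 + 10 + 5 = 75
  stock rod 4: 5 + 5 = 10
This matches the lower bound, so 4 is optimal.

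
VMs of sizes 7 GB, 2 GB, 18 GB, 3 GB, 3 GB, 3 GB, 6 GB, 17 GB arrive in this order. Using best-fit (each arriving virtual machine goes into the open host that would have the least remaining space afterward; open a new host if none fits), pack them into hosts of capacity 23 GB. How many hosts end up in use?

  7 → host 1 (new)  [load 7/23]
  2 → host 1  [load 9/23]
  18 → host 2 (new)  [load 18/23]
  3 → host 2  [load 21/23]
  3 → host 1  [load 12/23]
  3 → host 1  [load 15/23]
  6 → host 1  [load 21/23]
  17 → host 3 (new)  [load 17/23]
3 hosts opened.

3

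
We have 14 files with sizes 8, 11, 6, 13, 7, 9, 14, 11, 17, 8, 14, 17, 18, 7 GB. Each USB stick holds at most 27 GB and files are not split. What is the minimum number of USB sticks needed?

7

Total = 18 + 17 + 17 + 14 + 14 + 13 + 11 + 11 + 9 + 8 + 8 + 7 + 7 + 6 = 160 GB.
Lower bound: ⌈160/27⌉ = 6 USB sticks.
A packing using 7 USB sticks:
  USB stick 1: 18 + 9 = 27
  USB stick 2: 17 + 8 = 25
  USB stick 3: 17 + 8 = 25
  USB stick 4: 14 + 13 = 27
  USB stick 5: 14 + 11 = 25
  USB stick 6: 11 + 7 + 7 = 25
  USB stick 7: 6 = 6
No arrangement into 6 USB sticks stays within capacity, so 7 is optimal.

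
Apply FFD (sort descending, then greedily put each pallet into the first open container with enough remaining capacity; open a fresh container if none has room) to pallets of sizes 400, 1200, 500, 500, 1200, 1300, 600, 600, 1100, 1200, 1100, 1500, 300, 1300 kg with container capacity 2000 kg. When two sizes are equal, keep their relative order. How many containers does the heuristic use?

Sorted descending: 1500, 1300, 1300, 1200, 1200, 1200, 1100, 1100, 600, 600, 500, 500, 400, 300.
  1500 → container 1 (new)  [load 1500/2000]
  1300 → container 2 (new)  [load 1300/2000]
  1300 → container 3 (new)  [load 1300/2000]
  1200 → container 4 (new)  [load 1200/2000]
  1200 → container 5 (new)  [load 1200/2000]
  1200 → container 6 (new)  [load 1200/2000]
  1100 → container 7 (new)  [load 1100/2000]
  1100 → container 8 (new)  [load 1100/2000]
  600 → container 2  [load 1900/2000]
  600 → container 3  [load 1900/2000]
  500 → container 1  [load 2000/2000]
  500 → container 4  [load 1700/2000]
  400 → container 5  [load 1600/2000]
  300 → container 4  [load 2000/2000]
8 containers opened.

8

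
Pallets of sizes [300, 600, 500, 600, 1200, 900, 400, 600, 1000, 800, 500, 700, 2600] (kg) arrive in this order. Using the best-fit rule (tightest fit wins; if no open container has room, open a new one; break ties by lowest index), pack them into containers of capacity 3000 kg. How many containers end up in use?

4

  300 → container 1 (new)  [load 300/3000]
  600 → container 1  [load 900/3000]
  500 → container 1  [load 1400/3000]
  600 → container 1  [load 2000/3000]
  1200 → container 2 (new)  [load 1200/3000]
  900 → container 1  [load 2900/3000]
  400 → container 2  [load 1600/3000]
  600 → container 2  [load 2200/3000]
  1000 → container 3 (new)  [load 1000/3000]
  800 → container 2  [load 3000/3000]
  500 → container 3  [load 1500/3000]
  700 → container 3  [load 2200/3000]
  2600 → container 4 (new)  [load 2600/3000]
4 containers opened.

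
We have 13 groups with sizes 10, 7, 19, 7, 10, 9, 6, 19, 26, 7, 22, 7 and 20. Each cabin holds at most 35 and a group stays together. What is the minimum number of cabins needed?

Total = 26 + 22 + 20 + 19 + 19 + 10 + 10 + 9 + 7 + 7 + 7 + 7 + 6 = 169.
Lower bound: ⌈169/35⌉ = 5 cabins.
A packing using 5 cabins:
  cabin 1: 26 + 9 = 35
  cabin 2: 22 + 10 = 32
  cabin 3: 20 + 7 + 7 = 34
  cabin 4: 19 + 10 + 6 = 35
  cabin 5: 19 + 7 + 7 = 33
This matches the lower bound, so 5 is optimal.

5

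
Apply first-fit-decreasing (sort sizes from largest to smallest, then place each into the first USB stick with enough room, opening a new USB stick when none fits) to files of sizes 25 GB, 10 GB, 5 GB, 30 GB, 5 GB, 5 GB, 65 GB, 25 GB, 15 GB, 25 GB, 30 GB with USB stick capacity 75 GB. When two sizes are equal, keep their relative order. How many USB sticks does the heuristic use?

4

Sorted descending: 65, 30, 30, 25, 25, 25, 15, 10, 5, 5, 5.
  65 → USB stick 1 (new)  [load 65/75]
  30 → USB stick 2 (new)  [load 30/75]
  30 → USB stick 2  [load 60/75]
  25 → USB stick 3 (new)  [load 25/75]
  25 → USB stick 3  [load 50/75]
  25 → USB stick 3  [load 75/75]
  15 → USB stick 2  [load 75/75]
  10 → USB stick 1  [load 75/75]
  5 → USB stick 4 (new)  [load 5/75]
  5 → USB stick 4  [load 10/75]
  5 → USB stick 4  [load 15/75]
4 USB sticks opened.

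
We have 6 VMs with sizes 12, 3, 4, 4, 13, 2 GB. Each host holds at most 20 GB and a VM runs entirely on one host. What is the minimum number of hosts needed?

Total = 13 + 12 + 4 + 4 + 3 + 2 = 38 GB.
Lower bound: ⌈38/20⌉ = 2 hosts.
A packing using 2 hosts:
  host 1: 13 + 4 + 3 = 20
  host 2: 12 + 4 + 2 = 18
This matches the lower bound, so 2 is optimal.

2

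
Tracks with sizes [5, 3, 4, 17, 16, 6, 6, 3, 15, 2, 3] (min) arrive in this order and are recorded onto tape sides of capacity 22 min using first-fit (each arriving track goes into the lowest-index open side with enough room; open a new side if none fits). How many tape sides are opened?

4

  5 → side 1 (new)  [load 5/22]
  3 → side 1  [load 8/22]
  4 → side 1  [load 12/22]
  17 → side 2 (new)  [load 17/22]
  16 → side 3 (new)  [load 16/22]
  6 → side 1  [load 18/22]
  6 → side 3  [load 22/22]
  3 → side 1  [load 21/22]
  15 → side 4 (new)  [load 15/22]
  2 → side 2  [load 19/22]
  3 → side 2  [load 22/22]
4 tape sides opened.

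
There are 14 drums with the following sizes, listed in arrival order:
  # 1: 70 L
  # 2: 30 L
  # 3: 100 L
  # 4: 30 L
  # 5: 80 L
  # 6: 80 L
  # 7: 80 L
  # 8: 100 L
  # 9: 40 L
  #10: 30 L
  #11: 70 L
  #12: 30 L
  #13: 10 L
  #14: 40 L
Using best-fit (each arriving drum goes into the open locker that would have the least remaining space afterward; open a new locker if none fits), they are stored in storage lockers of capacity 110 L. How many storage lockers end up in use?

8

  70 → locker 1 (new)  [load 70/110]
  30 → locker 1  [load 100/110]
  100 → locker 2 (new)  [load 100/110]
  30 → locker 3 (new)  [load 30/110]
  80 → locker 3  [load 110/110]
  80 → locker 4 (new)  [load 80/110]
  80 → locker 5 (new)  [load 80/110]
  100 → locker 6 (new)  [load 100/110]
  40 → locker 7 (new)  [load 40/110]
  30 → locker 4  [load 110/110]
  70 → locker 7  [load 110/110]
  30 → locker 5  [load 110/110]
  10 → locker 1  [load 110/110]
  40 → locker 8 (new)  [load 40/110]
8 storage lockers opened.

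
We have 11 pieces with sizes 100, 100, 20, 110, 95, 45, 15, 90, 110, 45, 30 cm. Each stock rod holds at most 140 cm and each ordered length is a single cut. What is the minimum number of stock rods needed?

Total = 110 + 110 + 100 + 100 + 95 + 90 + 45 + 45 + 30 + 20 + 15 = 760 cm.
Lower bound: ⌈760/140⌉ = 6 stock rods.
A packing using 6 stock rods:
  stock rod 1: 110 + 30 = 140
  stock rod 2: 110 + 20 = 130
  stock rod 3: 100 + 15 = 115
  stock rod 4: 100 = 100
  stock rod 5: 95 + 45 = 140
  stock rod 6: 90 + 45 = 135
This matches the lower bound, so 6 is optimal.

6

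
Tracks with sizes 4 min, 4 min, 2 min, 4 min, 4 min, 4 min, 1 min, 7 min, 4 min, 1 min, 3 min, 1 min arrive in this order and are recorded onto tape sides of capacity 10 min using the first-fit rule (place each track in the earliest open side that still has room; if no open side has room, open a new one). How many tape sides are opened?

4

  4 → side 1 (new)  [load 4/10]
  4 → side 1  [load 8/10]
  2 → side 1  [load 10/10]
  4 → side 2 (new)  [load 4/10]
  4 → side 2  [load 8/10]
  4 → side 3 (new)  [load 4/10]
  1 → side 2  [load 9/10]
  7 → side 4 (new)  [load 7/10]
  4 → side 3  [load 8/10]
  1 → side 2  [load 10/10]
  3 → side 4  [load 10/10]
  1 → side 3  [load 9/10]
4 tape sides opened.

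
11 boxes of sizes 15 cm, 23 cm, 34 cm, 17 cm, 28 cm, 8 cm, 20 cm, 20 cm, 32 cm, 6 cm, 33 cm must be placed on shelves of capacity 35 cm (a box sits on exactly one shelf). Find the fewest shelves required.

8

Total = 34 + 33 + 32 + 28 + 23 + 20 + 20 + 17 + 15 + 8 + 6 = 236 cm.
Lower bound: ⌈236/35⌉ = 7 shelves.
A packing using 8 shelves:
  shelf 1: 34 = 34
  shelf 2: 33 = 33
  shelf 3: 32 = 32
  shelf 4: 28 + 6 = 34
  shelf 5: 23 + 8 = 31
  shelf 6: 20 + 15 = 35
  shelf 7: 20 = 20
  shelf 8: 17 = 17
No arrangement into 7 shelves stays within capacity, so 8 is optimal.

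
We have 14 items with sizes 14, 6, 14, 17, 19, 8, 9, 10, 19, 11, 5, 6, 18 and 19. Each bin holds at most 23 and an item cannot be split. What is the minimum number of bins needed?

9

Total = 19 + 19 + 19 + 18 + 17 + 14 + 14 + 11 + 10 + 9 + 8 + 6 + 6 + 5 = 175.
Lower bound: ⌈175/23⌉ = 8 bins.
A packing using 9 bins:
  bin 1: 19 = 19
  bin 2: 19 = 19
  bin 3: 19 = 19
  bin 4: 18 + 5 = 23
  bin 5: 17 + 6 = 23
  bin 6: 14 + 9 = 23
  bin 7: 14 + 8 = 22
  bin 8: 11 + 10 = 21
  bin 9: 6 = 6
No arrangement into 8 bins stays within capacity, so 9 is optimal.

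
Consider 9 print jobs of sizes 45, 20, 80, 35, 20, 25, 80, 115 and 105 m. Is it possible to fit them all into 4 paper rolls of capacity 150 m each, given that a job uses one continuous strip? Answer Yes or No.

A valid assignment using 4 paper rolls:
  roll 1: 115 + 35 = 150
  roll 2: 105 + 45 = 150
  roll 3: 80 + 25 + 20 + 20 = 145
  roll 4: 80 = 80
Every load is within 150 m, so 4 paper rolls suffice.

Yes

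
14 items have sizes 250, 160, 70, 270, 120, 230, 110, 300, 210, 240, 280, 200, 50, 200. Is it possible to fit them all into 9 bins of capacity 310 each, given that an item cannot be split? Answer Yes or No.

No

Total = 2690; ⌈2690/310⌉ = 9.
10 items each exceed half the capacity and cannot share a bin, forcing at least 10 bins.
At least 10 bins are required, but only 9 are allowed.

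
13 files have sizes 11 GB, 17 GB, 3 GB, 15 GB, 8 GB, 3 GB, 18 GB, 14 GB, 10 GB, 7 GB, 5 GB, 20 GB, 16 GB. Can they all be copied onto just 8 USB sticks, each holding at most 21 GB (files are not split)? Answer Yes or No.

A valid assignment using 8 USB sticks:
  USB stick 1: 20 = 20
  USB stick 2: 18 + 3 = 21
  USB stick 3: 17 + 3 = 20
  USB stick 4: 16 + 5 = 21
  USB stick 5: 15 = 15
  USB stick 6: 14 + 7 = 21
  USB stick 7: 11 + 10 = 21
  USB stick 8: 8 = 8
Every load is within 21 GB, so 8 USB sticks suffice.

Yes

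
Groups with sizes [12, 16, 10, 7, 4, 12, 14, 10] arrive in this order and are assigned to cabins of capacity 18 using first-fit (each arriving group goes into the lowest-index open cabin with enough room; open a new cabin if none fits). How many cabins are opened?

6

  12 → cabin 1 (new)  [load 12/18]
  16 → cabin 2 (new)  [load 16/18]
  10 → cabin 3 (new)  [load 10/18]
  7 → cabin 3  [load 17/18]
  4 → cabin 1  [load 16/18]
  12 → cabin 4 (new)  [load 12/18]
  14 → cabin 5 (new)  [load 14/18]
  10 → cabin 6 (new)  [load 10/18]
6 cabins opened.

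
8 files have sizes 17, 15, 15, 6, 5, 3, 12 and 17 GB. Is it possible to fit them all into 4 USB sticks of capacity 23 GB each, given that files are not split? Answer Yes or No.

No

Total = 90 GB; ⌈90/23⌉ = 4.
5 files each exceed half the capacity and cannot share a USB stick, forcing at least 5 USB sticks.
At least 5 USB sticks are required, but only 4 are allowed.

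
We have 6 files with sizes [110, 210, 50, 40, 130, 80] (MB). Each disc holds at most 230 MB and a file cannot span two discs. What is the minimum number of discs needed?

Total = 210 + 130 + 110 + 80 + 50 + 40 = 620 MB.
Lower bound: ⌈620/230⌉ = 3 discs.
A packing using 3 discs:
  disc 1: 210 = 210
  disc 2: 130 + 80 = 210
  disc 3: 110 + 50 + 40 = 200
This matches the lower bound, so 3 is optimal.

3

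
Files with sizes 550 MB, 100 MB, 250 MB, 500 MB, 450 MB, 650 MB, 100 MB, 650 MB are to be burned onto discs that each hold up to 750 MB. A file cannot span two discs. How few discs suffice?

Total = 650 + 650 + 550 + 500 + 450 + 250 + 100 + 100 = 3250 MB.
Lower bound: ⌈3250/750⌉ = 5 discs.
A packing using 5 discs:
  disc 1: 650 + 100 = 750
  disc 2: 650 + 100 = 750
  disc 3: 550 = 550
  disc 4: 500 + 250 = 750
  disc 5: 450 = 450
This matches the lower bound, so 5 is optimal.

5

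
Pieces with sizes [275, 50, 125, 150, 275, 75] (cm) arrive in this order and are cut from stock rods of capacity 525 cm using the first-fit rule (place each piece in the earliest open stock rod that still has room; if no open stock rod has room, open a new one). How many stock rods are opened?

2

  275 → stock rod 1 (new)  [load 275/525]
  50 → stock rod 1  [load 325/525]
  125 → stock rod 1  [load 450/525]
  150 → stock rod 2 (new)  [load 150/525]
  275 → stock rod 2  [load 425/525]
  75 → stock rod 1  [load 525/525]
2 stock rods opened.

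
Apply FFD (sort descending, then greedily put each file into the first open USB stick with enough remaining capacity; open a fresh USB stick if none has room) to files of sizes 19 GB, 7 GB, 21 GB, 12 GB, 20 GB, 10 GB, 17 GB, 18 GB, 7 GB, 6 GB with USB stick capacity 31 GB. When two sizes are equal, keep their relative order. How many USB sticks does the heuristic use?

Sorted descending: 21, 20, 19, 18, 17, 12, 10, 7, 7, 6.
  21 → USB stick 1 (new)  [load 21/31]
  20 → USB stick 2 (new)  [load 20/31]
  19 → USB stick 3 (new)  [load 19/31]
  18 → USB stick 4 (new)  [load 18/31]
  17 → USB stick 5 (new)  [load 17/31]
  12 → USB stick 3  [load 31/31]
  10 → USB stick 1  [load 31/31]
  7 → USB stick 2  [load 27/31]
  7 → USB stick 4  [load 25/31]
  6 → USB stick 4  [load 31/31]
5 USB sticks opened.

5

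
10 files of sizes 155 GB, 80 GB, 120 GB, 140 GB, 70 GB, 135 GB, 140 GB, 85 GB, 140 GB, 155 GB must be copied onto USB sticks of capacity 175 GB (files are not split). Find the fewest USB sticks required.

9

Total = 155 + 155 + 140 + 140 + 140 + 135 + 120 + 85 + 80 + 70 = 1220 GB.
Lower bound: ⌈1220/175⌉ = 7 USB sticks.
A packing using 9 USB sticks:
  USB stick 1: 155 = 155
  USB stick 2: 155 = 155
  USB stick 3: 140 = 140
  USB stick 4: 140 = 140
  USB stick 5: 140 = 140
  USB stick 6: 135 = 135
  USB stick 7: 120 = 120
  USB stick 8: 85 + 80 = 165
  USB stick 9: 70 = 70
No arrangement into 8 USB sticks stays within capacity, so 9 is optimal.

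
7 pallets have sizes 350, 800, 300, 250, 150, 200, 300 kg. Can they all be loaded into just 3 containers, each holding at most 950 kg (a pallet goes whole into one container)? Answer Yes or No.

Yes

A valid assignment using 3 containers:
  container 1: 800 + 150 = 950
  container 2: 350 + 300 + 300 = 950
  container 3: 250 + 200 = 450
Every load is within 950 kg, so 3 containers suffice.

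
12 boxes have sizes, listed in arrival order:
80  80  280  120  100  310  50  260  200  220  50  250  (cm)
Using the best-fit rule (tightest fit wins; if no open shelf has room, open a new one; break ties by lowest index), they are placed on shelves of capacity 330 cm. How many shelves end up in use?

7

  80 → shelf 1 (new)  [load 80/330]
  80 → shelf 1  [load 160/330]
  280 → shelf 2 (new)  [load 280/330]
  120 → shelf 1  [load 280/330]
  100 → shelf 3 (new)  [load 100/330]
  310 → shelf 4 (new)  [load 310/330]
  50 → shelf 1  [load 330/330]
  260 → shelf 5 (new)  [load 260/330]
  200 → shelf 3  [load 300/330]
  220 → shelf 6 (new)  [load 220/330]
  50 → shelf 2  [load 330/330]
  250 → shelf 7 (new)  [load 250/330]
7 shelves opened.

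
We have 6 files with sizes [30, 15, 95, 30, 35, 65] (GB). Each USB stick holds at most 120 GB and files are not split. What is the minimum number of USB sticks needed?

Total = 95 + 65 + 35 + 30 + 30 + 15 = 270 GB.
Lower bound: ⌈270/120⌉ = 3 USB sticks.
A packing using 3 USB sticks:
  USB stick 1: 95 + 15 = 110
  USB stick 2: 65 + 35 = 100
  USB stick 3: 30 + 30 = 60
This matches the lower bound, so 3 is optimal.

3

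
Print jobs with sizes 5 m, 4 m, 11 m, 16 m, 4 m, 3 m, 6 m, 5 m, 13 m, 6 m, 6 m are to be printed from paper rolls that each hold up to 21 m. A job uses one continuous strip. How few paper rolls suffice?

Total = 16 + 13 + 11 + 6 + 6 + 6 + 5 + 5 + 4 + 4 + 3 = 79 m.
Lower bound: ⌈79/21⌉ = 4 paper rolls.
A packing using 4 paper rolls:
  roll 1: 16 + 5 = 21
  roll 2: 13 + 6 = 19
  roll 3: 11 + 6 + 4 = 21
  roll 4: 6 + 5 + 4 + 3 = 18
This matches the lower bound, so 4 is optimal.

4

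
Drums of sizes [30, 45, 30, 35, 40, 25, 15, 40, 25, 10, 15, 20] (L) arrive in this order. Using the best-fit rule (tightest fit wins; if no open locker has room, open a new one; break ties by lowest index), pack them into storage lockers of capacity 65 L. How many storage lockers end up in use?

6

  30 → locker 1 (new)  [load 30/65]
  45 → locker 2 (new)  [load 45/65]
  30 → locker 1  [load 60/65]
  35 → locker 3 (new)  [load 35/65]
  40 → locker 4 (new)  [load 40/65]
  25 → locker 4  [load 65/65]
  15 → locker 2  [load 60/65]
  40 → locker 5 (new)  [load 40/65]
  25 → locker 5  [load 65/65]
  10 → locker 3  [load 45/65]
  15 → locker 3  [load 60/65]
  20 → locker 6 (new)  [load 20/65]
6 storage lockers opened.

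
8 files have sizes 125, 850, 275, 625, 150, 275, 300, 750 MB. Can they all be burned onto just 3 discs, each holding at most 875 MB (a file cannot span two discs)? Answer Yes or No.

Total = 3350 MB; ⌈3350/875⌉ = 4.
At least 4 discs are required, but only 3 are allowed.

No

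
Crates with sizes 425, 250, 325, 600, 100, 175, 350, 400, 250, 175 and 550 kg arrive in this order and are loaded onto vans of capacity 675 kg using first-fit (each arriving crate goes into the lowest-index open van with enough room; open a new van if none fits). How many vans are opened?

  425 → van 1 (new)  [load 425/675]
  250 → van 1  [load 675/675]
  325 → van 2 (new)  [load 325/675]
  600 → van 3 (new)  [load 600/675]
  100 → van 2  [load 425/675]
  175 → van 2  [load 600/675]
  350 → van 4 (new)  [load 350/675]
  400 → van 5 (new)  [load 400/675]
  250 → van 4  [load 600/675]
  175 → van 5  [load 575/675]
  550 → van 6 (new)  [load 550/675]
6 vans opened.

6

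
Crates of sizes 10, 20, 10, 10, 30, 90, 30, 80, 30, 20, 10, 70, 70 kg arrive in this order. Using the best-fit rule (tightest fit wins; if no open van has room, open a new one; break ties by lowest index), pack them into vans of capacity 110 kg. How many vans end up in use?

5

  10 → van 1 (new)  [load 10/110]
  20 → van 1  [load 30/110]
  10 → van 1  [load 40/110]
  10 → van 1  [load 50/110]
  30 → van 1  [load 80/110]
  90 → van 2 (new)  [load 90/110]
  30 → van 1  [load 110/110]
  80 → van 3 (new)  [load 80/110]
  30 → van 3  [load 110/110]
  20 → van 2  [load 110/110]
  10 → van 4 (new)  [load 10/110]
  70 → van 4  [load 80/110]
  70 → van 5 (new)  [load 70/110]
5 vans opened.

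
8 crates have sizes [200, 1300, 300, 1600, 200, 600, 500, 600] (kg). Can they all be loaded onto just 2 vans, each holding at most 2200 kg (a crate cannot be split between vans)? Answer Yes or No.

No

Total = 5300 kg; ⌈5300/2200⌉ = 3.
At least 3 vans are required, but only 2 are allowed.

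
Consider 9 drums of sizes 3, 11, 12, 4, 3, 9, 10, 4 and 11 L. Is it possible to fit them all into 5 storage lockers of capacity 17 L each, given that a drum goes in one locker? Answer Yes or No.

A valid assignment using 5 storage lockers:
  locker 1: 12 + 4 = 16
  locker 2: 11 + 4 = 15
  locker 3: 11 + 3 + 3 = 17
  locker 4: 10 = 10
  locker 5: 9 = 9
Every load is within 17 L, so 5 storage lockers suffice.

Yes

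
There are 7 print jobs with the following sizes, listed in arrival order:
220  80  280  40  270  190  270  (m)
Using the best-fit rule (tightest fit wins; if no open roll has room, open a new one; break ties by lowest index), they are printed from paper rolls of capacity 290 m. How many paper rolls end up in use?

5

  220 → roll 1 (new)  [load 220/290]
  80 → roll 2 (new)  [load 80/290]
  280 → roll 3 (new)  [load 280/290]
  40 → roll 1  [load 260/290]
  270 → roll 4 (new)  [load 270/290]
  190 → roll 2  [load 270/290]
  270 → roll 5 (new)  [load 270/290]
5 paper rolls opened.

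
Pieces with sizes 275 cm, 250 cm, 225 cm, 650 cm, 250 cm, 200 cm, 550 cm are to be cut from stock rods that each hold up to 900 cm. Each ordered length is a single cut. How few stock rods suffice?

3

Total = 650 + 550 + 275 + 250 + 250 + 225 + 200 = 2400 cm.
Lower bound: ⌈2400/900⌉ = 3 stock rods.
A packing using 3 stock rods:
  stock rod 1: 650 + 250 = 900
  stock rod 2: 550 + 275 = 825
  stock rod 3: 250 + 225 + 200 = 675
This matches the lower bound, so 3 is optimal.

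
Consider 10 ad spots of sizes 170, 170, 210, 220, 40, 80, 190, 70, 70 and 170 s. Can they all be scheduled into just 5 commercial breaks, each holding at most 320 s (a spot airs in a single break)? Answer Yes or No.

Total = 1390 s; ⌈1390/320⌉ = 5.
6 ad spots each exceed half the capacity and cannot share a break, forcing at least 6 commercial breaks.
At least 6 commercial breaks are required, but only 5 are allowed.

No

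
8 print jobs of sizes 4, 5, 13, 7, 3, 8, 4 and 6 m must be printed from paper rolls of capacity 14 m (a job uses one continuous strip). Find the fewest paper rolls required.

4

Total = 13 + 8 + 7 + 6 + 5 + 4 + 4 + 3 = 50 m.
Lower bound: ⌈50/14⌉ = 4 paper rolls.
A packing using 4 paper rolls:
  roll 1: 13 = 13
  roll 2: 8 + 6 = 14
  roll 3: 7 + 5 = 12
  roll 4: 4 + 4 + 3 = 11
This matches the lower bound, so 4 is optimal.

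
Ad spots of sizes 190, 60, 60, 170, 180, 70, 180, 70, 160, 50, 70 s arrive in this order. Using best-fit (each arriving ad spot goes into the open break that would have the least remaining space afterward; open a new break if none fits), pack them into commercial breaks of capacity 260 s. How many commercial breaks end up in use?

  190 → break 1 (new)  [load 190/260]
  60 → break 1  [load 250/260]
  60 → break 2 (new)  [load 60/260]
  170 → break 2  [load 230/260]
  180 → break 3 (new)  [load 180/260]
  70 → break 3  [load 250/260]
  180 → break 4 (new)  [load 180/260]
  70 → break 4  [load 250/260]
  160 → break 5 (new)  [load 160/260]
  50 → break 5  [load 210/260]
  70 → break 6 (new)  [load 70/260]
6 commercial breaks opened.

6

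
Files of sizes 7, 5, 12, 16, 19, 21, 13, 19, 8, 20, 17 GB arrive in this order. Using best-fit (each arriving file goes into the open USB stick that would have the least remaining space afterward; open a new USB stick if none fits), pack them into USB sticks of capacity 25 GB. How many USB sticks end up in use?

8

  7 → USB stick 1 (new)  [load 7/25]
  5 → USB stick 1  [load 12/25]
  12 → USB stick 1  [load 24/25]
  16 → USB stick 2 (new)  [load 16/25]
  19 → USB stick 3 (new)  [load 19/25]
  21 → USB stick 4 (new)  [load 21/25]
  13 → USB stick 5 (new)  [load 13/25]
  19 → USB stick 6 (new)  [load 19/25]
  8 → USB stick 2  [load 24/25]
  20 → USB stick 7 (new)  [load 20/25]
  17 → USB stick 8 (new)  [load 17/25]
8 USB sticks opened.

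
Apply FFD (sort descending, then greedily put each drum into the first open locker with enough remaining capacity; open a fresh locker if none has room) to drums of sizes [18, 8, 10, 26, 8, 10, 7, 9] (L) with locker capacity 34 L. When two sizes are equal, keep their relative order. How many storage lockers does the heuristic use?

Sorted descending: 26, 18, 10, 10, 9, 8, 8, 7.
  26 → locker 1 (new)  [load 26/34]
  18 → locker 2 (new)  [load 18/34]
  10 → locker 2  [load 28/34]
  10 → locker 3 (new)  [load 10/34]
  9 → locker 3  [load 19/34]
  8 → locker 1  [load 34/34]
  8 → locker 3  [load 27/34]
  7 → locker 3  [load 34/34]
3 storage lockers opened.

3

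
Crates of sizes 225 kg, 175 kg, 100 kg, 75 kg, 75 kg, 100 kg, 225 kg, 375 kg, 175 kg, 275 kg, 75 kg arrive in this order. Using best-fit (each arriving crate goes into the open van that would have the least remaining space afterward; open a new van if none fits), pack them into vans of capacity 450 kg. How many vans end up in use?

  225 → van 1 (new)  [load 225/450]
  175 → van 1  [load 400/450]
  100 → van 2 (new)  [load 100/450]
  75 → van 2  [load 175/450]
  75 → van 2  [load 250/450]
  100 → van 2  [load 350/450]
  225 → van 3 (new)  [load 225/450]
  375 → van 4 (new)  [load 375/450]
  175 → van 3  [load 400/450]
  275 → van 5 (new)  [load 275/450]
  75 → van 4  [load 450/450]
5 vans opened.

5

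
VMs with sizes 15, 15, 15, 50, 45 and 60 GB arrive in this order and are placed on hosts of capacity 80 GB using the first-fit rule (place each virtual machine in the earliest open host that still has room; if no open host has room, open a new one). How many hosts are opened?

  15 → host 1 (new)  [load 15/80]
  15 → host 1  [load 30/80]
  15 → host 1  [load 45/80]
  50 → host 2 (new)  [load 50/80]
  45 → host 3 (new)  [load 45/80]
  60 → host 4 (new)  [load 60/80]
4 hosts opened.

4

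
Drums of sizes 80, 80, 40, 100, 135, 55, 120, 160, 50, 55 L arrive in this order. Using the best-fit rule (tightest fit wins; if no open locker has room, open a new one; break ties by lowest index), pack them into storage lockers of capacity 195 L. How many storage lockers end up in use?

  80 → locker 1 (new)  [load 80/195]
  80 → locker 1  [load 160/195]
  40 → locker 2 (new)  [load 40/195]
  100 → locker 2  [load 140/195]
  135 → locker 3 (new)  [load 135/195]
  55 → locker 2  [load 195/195]
  120 → locker 4 (new)  [load 120/195]
  160 → locker 5 (new)  [load 160/195]
  50 → locker 3  [load 185/195]
  55 → locker 4  [load 175/195]
5 storage lockers opened.

5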